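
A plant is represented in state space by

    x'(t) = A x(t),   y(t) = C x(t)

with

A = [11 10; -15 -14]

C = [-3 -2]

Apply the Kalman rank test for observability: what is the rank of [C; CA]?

1

CA = [[-3, -2]]
Observability matrix O = [C; CA] = [[-3, -2], [-3, -2]]
Every row of O is a scalar multiple of row 1 = [-3, -2] (multipliers 1, 1), so the rows span a one-dimensional space.
O ≠ 0, hence rank(O) = 1.
rank(O) = 1 < n = 2, so the pair (A, C) is not completely observable.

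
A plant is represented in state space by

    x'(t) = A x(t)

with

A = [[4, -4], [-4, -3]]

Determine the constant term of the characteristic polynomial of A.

-28

For a 2×2 matrix, det(sI - A) = s^2 - (tr A)s + det A.
tr A = 1, det A = -28.
So p(s) = s^2 - s - 28.
The constant term is -28.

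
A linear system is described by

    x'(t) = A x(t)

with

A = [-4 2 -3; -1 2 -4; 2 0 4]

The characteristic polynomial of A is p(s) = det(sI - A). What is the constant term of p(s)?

28

Expand det(sI - A) for the 3×3 matrix.
p(s) = s^3 - 2s^2 - 8s + 28.
(Check: constant term = det(-A) = (-1)^3 det A = 28; coefficient of s^2 = -tr A = -2.)
The constant term is 28.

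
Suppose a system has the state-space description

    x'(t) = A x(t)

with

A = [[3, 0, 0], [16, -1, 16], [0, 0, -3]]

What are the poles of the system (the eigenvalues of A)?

-3, -1, 3

det(sI - A) = s^3 - (tr A)s^2 + (M11 + M22 + M33)s - det A, where Mii is the 2×2 principal minor of A obtained by deleting row i and column i.
tr A = 3 + (-1) + (-3) = -1; M11 = (-1)·(-3) - 16·0 = 3 - 0 = 3; M22 = 3·(-3) - 0·0 = -9 - 0 = -9; M33 = 3·(-1) - 0·16 = -3 - 0 = -3; sum of minors = -9.
det A = 3·((-1)·(-3) - 16·0) - 0·(16·(-3) - 16·0) + 0·(16·0 - (-1)·0) = 3·3 - 0·(-48) + 0·0 = 9.
So p(s) = det(sI - A) = s^3 + s^2 - 9s - 9.
Rational-root test: any integer root divides -9. Testing small divisors, s = -1 works: p(-1) = -1 + 1 + 9 + (-9) = 0, so (s + 1) is a factor.
Dividing, p(s) = (s + 1)(s^2 - 9).
Factor s^2 - 9: two numbers with sum 0 and product -9 are 3 and -3, so s^2 - 9 = (s - 3)(s + 3).
Hence p(s) = (s - 3) (s + 1) (s + 3), with roots -3, -1, 3.
At least one eigenvalue has non-negative real part, so the system is not asymptotically stable.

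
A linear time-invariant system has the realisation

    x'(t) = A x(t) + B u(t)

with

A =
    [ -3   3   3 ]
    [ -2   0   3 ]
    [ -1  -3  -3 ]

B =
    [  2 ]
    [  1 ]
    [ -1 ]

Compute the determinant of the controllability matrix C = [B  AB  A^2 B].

AB = [[-6], [-7], [-2]]
A^2B = [[-9], [6], [33]]
Controllability matrix C = [B  AB  A^2B] = [[2, -6, -9], [1, -7, 6], [-1, -2, 33]]
Expanding along the first row, det(C) = 2·((-7)·33 - 6·(-2)) - (-6)·(1·33 - 6·(-1)) + (-9)·(1·(-2) - (-7)·(-1)) = 2·(-219) - (-6)·39 + (-9)·(-9) = -123
Since det(C) ≠ 0, rank(C) = 3 and the system is completely controllable.

-123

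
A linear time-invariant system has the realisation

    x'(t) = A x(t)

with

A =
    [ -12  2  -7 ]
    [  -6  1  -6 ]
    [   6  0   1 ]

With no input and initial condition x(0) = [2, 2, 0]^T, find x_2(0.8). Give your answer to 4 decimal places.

-0.2633

det(sI - A) = s^3 - (tr A)s^2 + (M11 + M22 + M33)s - det A, where Mii is the 2×2 principal minor of A obtained by deleting row i and column i.
tr A = (-12) + 1 + 1 = -10; M11 = 1·1 - (-6)·0 = 1 - 0 = 1; M22 = (-12)·1 - (-7)·6 = -12 - (-42) = 30; M33 = (-12)·1 - 2·(-6) = -12 - (-12) = 0; sum of minors = 31.
det A = (-12)·(1·1 - (-6)·0) - 2·((-6)·1 - (-6)·6) + (-7)·((-6)·0 - 1·6) = (-12)·1 - 2·30 + (-7)·(-6) = -30.
So p(s) = det(sI - A) = s^3 + 10s^2 + 31s + 30.
Rational-root test: any integer root divides 30. Testing small divisors, s = -2 works: p(-2) = -8 + 40 + (-62) + 30 = 0, so (s + 2) is a factor.
Dividing, p(s) = (s + 2)(s^2 + 8s + 15).
Factor s^2 + 8s + 15: two numbers with sum -8 and product 15 are -3 and -5, so s^2 + 8s + 15 = (s + 3)(s + 5).
Hence p(s) = (s + 2) (s + 3) (s + 5), with roots -5, -3, -2.
The eigenvalues -5, -3, -2 are distinct and real, so A is diagonalisable and x(t) = e^{At} x(0) = V diag(e^{λ_i t}) V^{-1} x(0), where the columns of V are the eigenvectors.
λ = -5: A - (-5)I = [[-7, 2, -7], [-6, 6, -6], [6, 0, 6]]. v must be orthogonal to every row; (row 1) × (row 2) = [30, 0, -30], so take v_1 = [-1, 0, 1]^T.
λ = -3: A - (-3)I = [[-9, 2, -7], [-6, 4, -6], [6, 0, 4]]. v must be orthogonal to every row; (row 1) × (row 2) = [16, -12, -24], so take v_2 = [-4, 3, 6]^T.
λ = -2: A - (-2)I = [[-10, 2, -7], [-6, 3, -6], [6, 0, 3]]. v must be orthogonal to every row; (row 1) × (row 2) = [9, -18, -18], so take v_3 = [-1, 2, 2]^T.
V = [v_1 v_2 v_3] = [[-1, -4, -1], [0, 3, 2], [1, 6, 2]] has det V = 1, so V^{-1} = adj(V)/det V = [[-6, 2, -5], [2, -1, 2], [-3, 2, -3]].
Modal coordinates z(0) = V^{-1} x(0): (-6)·2 + 2·2 + (-5)·0 = -8; 2·2 + (-1)·2 + 2·0 = 2; (-3)·2 + 2·2 + (-3)·0 = -2; so z(0) = [-8, 2, -2]^T.
x_2(t) = Σ_i (v_i)_2 · z_i(0) · e^{λ_i t} (row 2 of V times the modal terms).
x_2(0.8) = 0·(-8)·e^{-5·0.8} + 3·2·e^{-3·0.8} + 2·(-2)·e^{-2·0.8} = 0·0.018316 + 6·0.090718 + (-4)·0.201897 = -0.2633.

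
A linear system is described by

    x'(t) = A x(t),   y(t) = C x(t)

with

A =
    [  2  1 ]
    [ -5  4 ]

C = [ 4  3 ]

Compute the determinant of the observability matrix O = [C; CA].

CA = [[-7, 16]]
Observability matrix O = [C; CA] = [[4, 3], [-7, 16]]
det(O) = 4·16 - 3·(-7) = 64 - (-21) = 85
Since det(O) ≠ 0, rank(O) = 2 and the system is completely observable.

85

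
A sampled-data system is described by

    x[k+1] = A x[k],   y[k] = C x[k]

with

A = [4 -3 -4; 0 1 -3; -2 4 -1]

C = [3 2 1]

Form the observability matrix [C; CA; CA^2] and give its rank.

3

CA = [[10, -3, -19]]
CA^2 = [[78, -109, -12]]
Observability matrix O = [C; CA; CA^2] = [[3, 2, 1], [10, -3, -19], [78, -109, -12]]
det(O) = 3·((-3)·(-12) - (-19)·(-109)) - 2·(10·(-12) - (-19)·78) + 1·(10·(-109) - (-3)·78) = 3·(-2035) - 2·1362 + 1·(-856) = -9685 ≠ 0, so rank(O) = 3.
rank(O) = 3 = n, so the pair (A, C) is completely observable.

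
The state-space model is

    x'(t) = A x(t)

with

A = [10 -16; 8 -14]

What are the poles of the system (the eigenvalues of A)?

det(sI - A) = s^2 - (tr A)s + det A, with tr A = 10 + (-14) = -4 and det A = 10·(-14) - (-16)·8 = -140 - (-128) = -12.
So p(s) = det(sI - A) = s^2 + 4s - 12.
Factor s^2 + 4s - 12: two numbers with sum -4 and product -12 are 2 and -6, so s^2 + 4s - 12 = (s - 2)(s + 6).
Hence p(s) = (s - 2) (s + 6), with roots -6, 2.
At least one eigenvalue has non-negative real part, so the system is not asymptotically stable.

-6, 2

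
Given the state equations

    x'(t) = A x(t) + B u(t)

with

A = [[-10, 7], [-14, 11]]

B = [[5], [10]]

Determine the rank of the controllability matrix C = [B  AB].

1

AB = [[20], [40]]
Controllability matrix C = [B  AB] = [[5, 20], [10, 40]]
Every column of C is a scalar multiple of column 1 = [5, 10] (multipliers 1, 4), so the columns span a one-dimensional space.
C ≠ 0, hence rank(C) = 1.
rank(C) = 1 < n = 2, so the pair (A, B) is not completely controllable.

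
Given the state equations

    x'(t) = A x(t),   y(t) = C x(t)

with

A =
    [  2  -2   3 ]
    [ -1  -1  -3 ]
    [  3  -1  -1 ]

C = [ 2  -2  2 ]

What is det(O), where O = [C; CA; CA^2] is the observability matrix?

CA = [[12, -4, 10]]
CA^2 = [[58, -30, 38]]
Observability matrix O = [C; CA; CA^2] = [[2, -2, 2], [12, -4, 10], [58, -30, 38]]
Expanding along the first row, det(O) = 2·((-4)·38 - 10·(-30)) - (-2)·(12·38 - 10·58) + 2·(12·(-30) - (-4)·58) = 2·148 - (-2)·(-124) + 2·(-128) = -208
Since det(O) ≠ 0, rank(O) = 3 and the system is completely observable.

-208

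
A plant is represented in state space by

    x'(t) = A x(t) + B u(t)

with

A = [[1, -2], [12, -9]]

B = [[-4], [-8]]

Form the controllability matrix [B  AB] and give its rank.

AB = [[12], [24]]
Controllability matrix C = [B  AB] = [[-4, 12], [-8, 24]]
Every column of C is a scalar multiple of column 1 = [-4, -8] (multipliers 1, -3), so the columns span a one-dimensional space.
C ≠ 0, hence rank(C) = 1.
rank(C) = 1 < n = 2, so the pair (A, B) is not completely controllable.

1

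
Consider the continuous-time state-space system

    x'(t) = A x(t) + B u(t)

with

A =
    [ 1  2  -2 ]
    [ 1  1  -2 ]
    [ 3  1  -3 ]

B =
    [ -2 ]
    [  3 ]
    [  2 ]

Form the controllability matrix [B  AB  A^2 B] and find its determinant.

-378

AB = [[0], [-3], [-9]]
A^2B = [[12], [15], [24]]
Controllability matrix C = [B  AB  A^2B] = [[-2, 0, 12], [3, -3, 15], [2, -9, 24]]
Expanding along the first row, det(C) = (-2)·((-3)·24 - 15·(-9)) - 0·(3·24 - 15·2) + 12·(3·(-9) - (-3)·2) = (-2)·63 - 0·42 + 12·(-21) = -378
Since det(C) ≠ 0, rank(C) = 3 and the system is completely controllable.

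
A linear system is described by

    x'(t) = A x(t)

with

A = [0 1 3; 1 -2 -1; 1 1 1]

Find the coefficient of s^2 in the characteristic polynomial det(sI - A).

Expand det(sI - A) for the 3×3 matrix.
p(s) = s^3 + s^2 - 5s - 7.
(Check: constant term = det(-A) = (-1)^3 det A = -7; coefficient of s^2 = -tr A = 1.)
The coefficient of s^2 is 1.

1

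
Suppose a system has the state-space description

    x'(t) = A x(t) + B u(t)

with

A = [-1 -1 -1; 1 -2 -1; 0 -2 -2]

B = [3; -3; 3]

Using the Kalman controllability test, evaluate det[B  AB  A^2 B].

81

AB = [[-3], [6], [0]]
A^2B = [[-3], [-15], [-12]]
Controllability matrix C = [B  AB  A^2B] = [[3, -3, -3], [-3, 6, -15], [3, 0, -12]]
Expanding along the first row, det(C) = 3·(6·(-12) - (-15)·0) - (-3)·((-3)·(-12) - (-15)·3) + (-3)·((-3)·0 - 6·3) = 3·(-72) - (-3)·81 + (-3)·(-18) = 81
Since det(C) ≠ 0, rank(C) = 3 and the system is completely controllable.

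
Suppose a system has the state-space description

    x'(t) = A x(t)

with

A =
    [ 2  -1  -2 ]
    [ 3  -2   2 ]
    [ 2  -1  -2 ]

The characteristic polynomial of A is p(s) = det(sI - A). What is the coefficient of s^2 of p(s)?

2

Expand det(sI - A) for the 3×3 matrix.
p(s) = s^3 + 2s^2 + 5s.
(Check: constant term = det(-A) = (-1)^3 det A = 0; coefficient of s^2 = -tr A = 2.)
The coefficient of s^2 is 2.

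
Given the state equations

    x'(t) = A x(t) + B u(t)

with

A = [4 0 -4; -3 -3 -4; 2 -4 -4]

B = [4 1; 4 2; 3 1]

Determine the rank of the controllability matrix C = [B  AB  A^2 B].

AB = [[4, 0], [-36, -13], [-20, -10]]
A^2B = [[96, 40], [176, 79], [232, 92]]
Controllability matrix C = [B  AB  A^2B] = [[4, 1, 4, 0, 96, 40], [4, 2, -36, -13, 176, 79], [3, 1, -20, -10, 232, 92]]
Take the 3×3 submatrix of C formed by columns 1, 2, 3: [[4, 1, 4], [4, 2, -36], [3, 1, -20]]. Its determinant is 4·(2·(-20) - (-36)·1) - 1·(4·(-20) - (-36)·3) + 4·(4·1 - 2·3) = 4·(-4) - 1·28 + 4·(-2) = -52 ≠ 0.
So rank(C) ≥ 3; since C has 3 rows, rank(C) = 3.
rank(C) = 3 = n, so the pair (A, B) is completely controllable.

3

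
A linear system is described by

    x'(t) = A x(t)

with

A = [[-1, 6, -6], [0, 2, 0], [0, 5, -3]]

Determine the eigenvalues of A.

-3, -1, 2

det(sI - A) = s^3 - (tr A)s^2 + (M11 + M22 + M33)s - det A, where Mii is the 2×2 principal minor of A obtained by deleting row i and column i.
tr A = (-1) + 2 + (-3) = -2; M11 = 2·(-3) - 0·5 = -6 - 0 = -6; M22 = (-1)·(-3) - (-6)·0 = 3 - 0 = 3; M33 = (-1)·2 - 6·0 = -2 - 0 = -2; sum of minors = -5.
det A = (-1)·(2·(-3) - 0·5) - 6·(0·(-3) - 0·0) + (-6)·(0·5 - 2·0) = (-1)·(-6) - 6·0 + (-6)·0 = 6.
So p(s) = det(sI - A) = s^3 + 2s^2 - 5s - 6.
Rational-root test: any integer root divides -6. Testing small divisors, s = -1 works: p(-1) = -1 + 2 + 5 + (-6) = 0, so (s + 1) is a factor.
Dividing, p(s) = (s + 1)(s^2 + s - 6).
Factor s^2 + s - 6: two numbers with sum -1 and product -6 are 2 and -3, so s^2 + s - 6 = (s - 2)(s + 3).
Hence p(s) = (s - 2) (s + 1) (s + 3), with roots -3, -1, 2.
At least one eigenvalue has non-negative real part, so the system is not asymptotically stable.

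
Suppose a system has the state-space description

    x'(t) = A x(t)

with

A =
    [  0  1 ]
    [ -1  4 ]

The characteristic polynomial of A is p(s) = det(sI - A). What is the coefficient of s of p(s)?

-4

For a 2×2 matrix, det(sI - A) = s^2 - (tr A)s + det A.
tr A = 4, det A = 1.
So p(s) = s^2 - 4s + 1.
The coefficient of s is -4.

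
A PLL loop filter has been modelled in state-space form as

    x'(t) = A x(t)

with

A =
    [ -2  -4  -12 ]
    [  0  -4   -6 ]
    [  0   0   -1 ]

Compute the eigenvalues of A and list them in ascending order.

det(sI - A) = s^3 - (tr A)s^2 + (M11 + M22 + M33)s - det A, where Mii is the 2×2 principal minor of A obtained by deleting row i and column i.
tr A = (-2) + (-4) + (-1) = -7; M11 = (-4)·(-1) - (-6)·0 = 4 - 0 = 4; M22 = (-2)·(-1) - (-12)·0 = 2 - 0 = 2; M33 = (-2)·(-4) - (-4)·0 = 8 - 0 = 8; sum of minors = 14.
det A = (-2)·((-4)·(-1) - (-6)·0) - (-4)·(0·(-1) - (-6)·0) + (-12)·(0·0 - (-4)·0) = (-2)·4 - (-4)·0 + (-12)·0 = -8.
So p(s) = det(sI - A) = s^3 + 7s^2 + 14s + 8.
Rational-root test: any integer root divides 8. Testing small divisors, s = -1 works: p(-1) = -1 + 7 + (-14) + 8 = 0, so (s + 1) is a factor.
Dividing, p(s) = (s + 1)(s^2 + 6s + 8).
Factor s^2 + 6s + 8: two numbers with sum -6 and product 8 are -2 and -4, so s^2 + 6s + 8 = (s + 2)(s + 4).
Hence p(s) = (s + 1) (s + 2) (s + 4), with roots -4, -2, -1.
All eigenvalues have negative real part, so the system is asymptotically stable.

-4, -2, -1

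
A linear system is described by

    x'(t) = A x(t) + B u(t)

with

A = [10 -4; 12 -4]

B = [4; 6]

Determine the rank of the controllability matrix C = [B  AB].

AB = [[16], [24]]
Controllability matrix C = [B  AB] = [[4, 16], [6, 24]]
Every column of C is a scalar multiple of column 1 = [4, 6] (multipliers 1, 4), so the columns span a one-dimensional space.
C ≠ 0, hence rank(C) = 1.
rank(C) = 1 < n = 2, so the pair (A, B) is not completely controllable.

1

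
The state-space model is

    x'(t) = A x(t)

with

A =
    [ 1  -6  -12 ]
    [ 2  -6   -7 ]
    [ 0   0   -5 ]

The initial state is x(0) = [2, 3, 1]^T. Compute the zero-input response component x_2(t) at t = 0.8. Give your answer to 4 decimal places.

-0.6121

det(sI - A) = s^3 - (tr A)s^2 + (M11 + M22 + M33)s - det A, where Mii is the 2×2 principal minor of A obtained by deleting row i and column i.
tr A = 1 + (-6) + (-5) = -10; M11 = (-6)·(-5) - (-7)·0 = 30 - 0 = 30; M22 = 1·(-5) - (-12)·0 = -5 - 0 = -5; M33 = 1·(-6) - (-6)·2 = -6 - (-12) = 6; sum of minors = 31.
det A = 1·((-6)·(-5) - (-7)·0) - (-6)·(2·(-5) - (-7)·0) + (-12)·(2·0 - (-6)·0) = 1·30 - (-6)·(-10) + (-12)·0 = -30.
So p(s) = det(sI - A) = s^3 + 10s^2 + 31s + 30.
Rational-root test: any integer root divides 30. Testing small divisors, s = -2 works: p(-2) = -8 + 40 + (-62) + 30 = 0, so (s + 2) is a factor.
Dividing, p(s) = (s + 2)(s^2 + 8s + 15).
Factor s^2 + 8s + 15: two numbers with sum -8 and product 15 are -3 and -5, so s^2 + 8s + 15 = (s + 3)(s + 5).
Hence p(s) = (s + 2) (s + 3) (s + 5), with roots -5, -3, -2.
The eigenvalues -5, -3, -2 are distinct and real, so A is diagonalisable and x(t) = e^{At} x(0) = V diag(e^{λ_i t}) V^{-1} x(0), where the columns of V are the eigenvectors.
λ = -5: A - (-5)I = [[6, -6, -12], [2, -1, -7], [0, 0, 0]]. v must be orthogonal to every row; (row 1) × (row 2) = [30, 18, 6], so take v_1 = [5, 3, 1]^T.
λ = -3: A - (-3)I = [[4, -6, -12], [2, -3, -7], [0, 0, -2]]. v must be orthogonal to every row; (row 1) × (row 2) = [6, 4, 0], so take v_2 = [-3, -2, 0]^T.
λ = -2: A - (-2)I = [[3, -6, -12], [2, -4, -7], [0, 0, -3]]. v must be orthogonal to every row; (row 1) × (row 2) = [-6, -3, 0], so take v_3 = [-2, -1, 0]^T.
V = [v_1 v_2 v_3] = [[5, -3, -2], [3, -2, -1], [1, 0, 0]] has det V = -1, so V^{-1} = adj(V)/det V = [[0, 0, 1], [1, -2, 1], [-2, 3, 1]].
Modal coordinates z(0) = V^{-1} x(0): 0·2 + 0·3 + 1·1 = 1; 1·2 + (-2)·3 + 1·1 = -3; (-2)·2 + 3·3 + 1·1 = 6; so z(0) = [1, -3, 6]^T.
x_2(t) = Σ_i (v_i)_2 · z_i(0) · e^{λ_i t} (row 2 of V times the modal terms).
x_2(0.8) = 3·1·e^{-5·0.8} + (-2)·(-3)·e^{-3·0.8} + (-1)·6·e^{-2·0.8} = 3·0.018316 + 6·0.090718 + (-6)·0.201897 = -0.6121.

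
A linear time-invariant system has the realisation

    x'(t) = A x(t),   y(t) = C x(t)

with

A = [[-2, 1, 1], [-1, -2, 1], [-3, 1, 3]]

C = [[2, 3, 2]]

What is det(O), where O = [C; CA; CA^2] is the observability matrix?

CA = [[-13, -2, 11]]
CA^2 = [[-5, 2, 18]]
Observability matrix O = [C; CA; CA^2] = [[2, 3, 2], [-13, -2, 11], [-5, 2, 18]]
Expanding along the first row, det(O) = 2·((-2)·18 - 11·2) - 3·((-13)·18 - 11·(-5)) + 2·((-13)·2 - (-2)·(-5)) = 2·(-58) - 3·(-179) + 2·(-36) = 349
Since det(O) ≠ 0, rank(O) = 3 and the system is completely observable.

349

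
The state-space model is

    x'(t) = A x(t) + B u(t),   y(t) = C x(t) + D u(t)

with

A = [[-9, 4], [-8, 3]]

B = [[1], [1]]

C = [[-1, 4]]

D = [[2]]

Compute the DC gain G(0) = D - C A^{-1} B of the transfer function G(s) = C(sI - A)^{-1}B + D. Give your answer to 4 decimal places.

G(0) = C(-A)^{-1}B + D = -C A^{-1} B + D.
det A = 5, so A^{-1} = (1/5)·adj(A) = [[3/5, -4/5], [8/5, -9/5]]
A^{-1} B = [-1/5, -1/5]^T
C A^{-1} B = -3/5
G(0) = D - C A^{-1} B = 2 - (-3/5) = 13/5 ≈ 2.6000

2.6000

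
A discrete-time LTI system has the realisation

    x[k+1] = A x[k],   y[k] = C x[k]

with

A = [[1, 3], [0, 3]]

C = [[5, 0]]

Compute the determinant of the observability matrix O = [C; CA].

CA = [[5, 15]]
Observability matrix O = [C; CA] = [[5, 0], [5, 15]]
det(O) = 5·15 - 0·5 = 75 - 0 = 75
Since det(O) ≠ 0, rank(O) = 2 and the system is completely observable.

75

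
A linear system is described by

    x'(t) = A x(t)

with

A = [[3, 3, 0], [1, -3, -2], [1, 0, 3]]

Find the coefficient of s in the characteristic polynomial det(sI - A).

Expand det(sI - A) for the 3×3 matrix.
p(s) = s^3 - 3s^2 - 12s + 42.
(Check: constant term = det(-A) = (-1)^3 det A = 42; coefficient of s^2 = -tr A = -3.)
The coefficient of s is -12.

-12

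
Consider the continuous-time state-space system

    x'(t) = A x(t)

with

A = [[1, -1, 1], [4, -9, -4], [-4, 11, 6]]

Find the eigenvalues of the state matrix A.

det(sI - A) = s^3 - (tr A)s^2 + (M11 + M22 + M33)s - det A, where Mii is the 2×2 principal minor of A obtained by deleting row i and column i.
tr A = 1 + (-9) + 6 = -2; M11 = (-9)·6 - (-4)·11 = -54 - (-44) = -10; M22 = 1·6 - 1·(-4) = 6 - (-4) = 10; M33 = 1·(-9) - (-1)·4 = -9 - (-4) = -5; sum of minors = -5.
det A = 1·((-9)·6 - (-4)·11) - (-1)·(4·6 - (-4)·(-4)) + 1·(4·11 - (-9)·(-4)) = 1·(-10) - (-1)·8 + 1·8 = 6.
So p(s) = det(sI - A) = s^3 + 2s^2 - 5s - 6.
Rational-root test: any integer root divides -6. Testing small divisors, s = -1 works: p(-1) = -1 + 2 + 5 + (-6) = 0, so (s + 1) is a factor.
Dividing, p(s) = (s + 1)(s^2 + s - 6).
Factor s^2 + s - 6: two numbers with sum -1 and product -6 are 2 and -3, so s^2 + s - 6 = (s - 2)(s + 3).
Hence p(s) = (s - 2) (s + 1) (s + 3), with roots -3, -1, 2.
At least one eigenvalue has non-negative real part, so the system is not asymptotically stable.

-3, -1, 2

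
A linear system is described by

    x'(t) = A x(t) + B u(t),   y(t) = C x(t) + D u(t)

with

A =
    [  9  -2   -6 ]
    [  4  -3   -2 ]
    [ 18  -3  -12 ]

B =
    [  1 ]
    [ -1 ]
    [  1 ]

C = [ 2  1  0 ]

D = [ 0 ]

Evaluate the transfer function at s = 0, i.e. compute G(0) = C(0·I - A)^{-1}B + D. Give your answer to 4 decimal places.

8.3333

G(0) = C(-A)^{-1}B + D = -C A^{-1} B + D.
det A = -6, so A^{-1} = (1/-6)·adj(A) = [[-5, 1, 7/3], [-2, 0, 1], [-7, 3/2, 19/6]]
A^{-1} B = [-11/3, -1, -16/3]^T
C A^{-1} B = -25/3
G(0) = D - C A^{-1} B = 0 - (-25/3) = 25/3 ≈ 8.3333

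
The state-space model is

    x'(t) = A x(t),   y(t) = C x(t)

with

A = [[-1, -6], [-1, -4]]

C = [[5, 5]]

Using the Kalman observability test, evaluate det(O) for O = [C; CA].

CA = [[-10, -50]]
Observability matrix O = [C; CA] = [[5, 5], [-10, -50]]
det(O) = 5·(-50) - 5·(-10) = -250 - (-50) = -200
Since det(O) ≠ 0, rank(O) = 2 and the system is completely observable.

-200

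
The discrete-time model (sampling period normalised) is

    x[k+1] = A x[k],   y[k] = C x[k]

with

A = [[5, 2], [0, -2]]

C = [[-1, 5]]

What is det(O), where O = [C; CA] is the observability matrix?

CA = [[-5, -12]]
Observability matrix O = [C; CA] = [[-1, 5], [-5, -12]]
det(O) = (-1)·(-12) - 5·(-5) = 12 - (-25) = 37
Since det(O) ≠ 0, rank(O) = 2 and the system is completely observable.

37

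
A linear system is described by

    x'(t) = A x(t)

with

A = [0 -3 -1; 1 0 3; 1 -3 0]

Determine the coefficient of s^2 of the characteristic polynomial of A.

0

Expand det(sI - A) for the 3×3 matrix.
p(s) = s^3 + 13s + 6.
(Check: constant term = det(-A) = (-1)^3 det A = 6; coefficient of s^2 = -tr A = 0.)
The coefficient of s^2 is 0.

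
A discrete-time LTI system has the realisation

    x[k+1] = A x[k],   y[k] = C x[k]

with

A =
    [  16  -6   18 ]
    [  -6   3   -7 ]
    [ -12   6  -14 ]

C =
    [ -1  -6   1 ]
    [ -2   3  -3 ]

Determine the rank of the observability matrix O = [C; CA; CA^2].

CA = [[8, -6, 10], [-14, 3, -15]]
CA^2 = [[44, -6, 46], [-62, 3, -63]]
Observability matrix O = [C; CA; CA^2] = [[-1, -6, 1], [-2, 3, -3], [8, -6, 10], [-14, 3, -15], [44, -6, 46], [-62, 3, -63]]
The columns c1, c2, c3 of O are linearly dependent: -3·c1 + c2 + 3·c3 = 0 (check each entry), so rank(O) ≤ 2.
The 2×2 minor from rows 1, 2, columns 1, 2 is (-1)·3 - (-6)·(-2) = -3 - 12 = -15 ≠ 0, so rank(O) = 2.
rank(O) = 2 < n = 3, so the pair (A, C) is not completely observable.

2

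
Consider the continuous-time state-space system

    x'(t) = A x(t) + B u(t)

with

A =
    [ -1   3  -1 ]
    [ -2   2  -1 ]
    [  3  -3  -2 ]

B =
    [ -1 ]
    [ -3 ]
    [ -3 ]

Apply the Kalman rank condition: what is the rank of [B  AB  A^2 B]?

3

AB = [[-5], [-1], [12]]
A^2B = [[-10], [-4], [-36]]
Controllability matrix C = [B  AB  A^2B] = [[-1, -5, -10], [-3, -1, -4], [-3, 12, -36]]
det(C) = (-1)·((-1)·(-36) - (-4)·12) - (-5)·((-3)·(-36) - (-4)·(-3)) + (-10)·((-3)·12 - (-1)·(-3)) = (-1)·84 - (-5)·96 + (-10)·(-39) = 786 ≠ 0, so rank(C) = 3.
rank(C) = 3 = n, so the pair (A, B) is completely controllable.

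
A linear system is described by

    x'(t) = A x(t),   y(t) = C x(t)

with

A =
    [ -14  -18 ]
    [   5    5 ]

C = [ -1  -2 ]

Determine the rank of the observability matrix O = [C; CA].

1

CA = [[4, 8]]
Observability matrix O = [C; CA] = [[-1, -2], [4, 8]]
Every row of O is a scalar multiple of row 1 = [-1, -2] (multipliers 1, -4), so the rows span a one-dimensional space.
O ≠ 0, hence rank(O) = 1.
rank(O) = 1 < n = 2, so the pair (A, C) is not completely observable.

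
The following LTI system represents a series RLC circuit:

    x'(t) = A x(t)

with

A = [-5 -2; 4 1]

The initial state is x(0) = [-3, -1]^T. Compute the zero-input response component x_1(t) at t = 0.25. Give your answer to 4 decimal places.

det(sI - A) = s^2 - (tr A)s + det A, with tr A = (-5) + 1 = -4 and det A = (-5)·1 - (-2)·4 = -5 - (-8) = 3.
So p(s) = det(sI - A) = s^2 + 4s + 3.
Factor s^2 + 4s + 3: two numbers with sum -4 and product 3 are -1 and -3, so s^2 + 4s + 3 = (s + 1)(s + 3).
Hence p(s) = (s + 1) (s + 3), with roots -3, -1.
The eigenvalues -3, -1 are distinct and real, so A is diagonalisable and x(t) = e^{At} x(0) = V diag(e^{λ_i t}) V^{-1} x(0), where the columns of V are the eigenvectors.
λ = -3: A - (-3)I = [[-2, -2], [4, 4]]. Row 1 gives (-2)·v1 + (-2)·v2 = 0, so take v_1 = [1, -1]^T.
λ = -1: A - (-1)I = [[-4, -2], [4, 2]]. Row 1 gives (-4)·v1 + (-2)·v2 = 0, so take v_2 = [1, -2]^T.
V = [v_1 v_2] = [[1, 1], [-1, -2]] has det V = -1, so V^{-1} = adj(V)/det V = [[2, 1], [-1, -1]].
Modal coordinates z(0) = V^{-1} x(0): 2·(-3) + 1·(-1) = -7; (-1)·(-3) + (-1)·(-1) = 4; so z(0) = [-7, 4]^T.
x_1(t) = Σ_i (v_i)_1 · z_i(0) · e^{λ_i t} (row 1 of V times the modal terms).
x_1(0.25) = 1·(-7)·e^{-3·0.25} + 1·4·e^{-1·0.25} = (-7)·0.472367 + 4·0.778801 = -0.1914.

-0.1914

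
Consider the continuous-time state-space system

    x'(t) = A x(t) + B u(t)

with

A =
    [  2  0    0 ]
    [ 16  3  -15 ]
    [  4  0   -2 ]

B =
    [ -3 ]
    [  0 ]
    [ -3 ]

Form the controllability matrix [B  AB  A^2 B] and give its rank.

AB = [[-6], [-3], [-6]]
A^2B = [[-12], [-15], [-12]]
Controllability matrix C = [B  AB  A^2B] = [[-3, -6, -12], [0, -3, -15], [-3, -6, -12]]
The rows r1, r2, r3 of C are linearly dependent: -r1 + r3 = 0 (check each entry), so rank(C) ≤ 2.
The 2×2 minor from rows 1, 2, columns 1, 2 is (-3)·(-3) - (-6)·0 = 9 - 0 = 9 ≠ 0, so rank(C) = 2.
rank(C) = 2 < n = 3, so the pair (A, B) is not completely controllable.

2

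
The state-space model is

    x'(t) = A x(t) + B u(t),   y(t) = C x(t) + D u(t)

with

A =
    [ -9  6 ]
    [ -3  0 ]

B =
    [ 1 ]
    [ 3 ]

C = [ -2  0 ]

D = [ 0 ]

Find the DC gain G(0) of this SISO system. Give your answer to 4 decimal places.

G(0) = C(-A)^{-1}B + D = -C A^{-1} B + D.
det A = 18, so A^{-1} = (1/18)·adj(A) = [[0, -1/3], [1/6, -1/2]]
A^{-1} B = [-1, -4/3]^T
C A^{-1} B = 2
G(0) = D - C A^{-1} B = 0 - (2) = -2

-2.0000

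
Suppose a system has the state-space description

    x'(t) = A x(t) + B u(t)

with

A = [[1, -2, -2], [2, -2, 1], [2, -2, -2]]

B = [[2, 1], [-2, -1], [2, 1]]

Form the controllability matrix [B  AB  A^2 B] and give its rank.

AB = [[2, 1], [10, 5], [4, 2]]
A^2B = [[-26, -13], [-12, -6], [-24, -12]]
Controllability matrix C = [B  AB  A^2B] = [[2, 1, 2, 1, -26, -13], [-2, -1, 10, 5, -12, -6], [2, 1, 4, 2, -24, -12]]
Take the 3×3 submatrix of C formed by columns 1, 3, 5: [[2, 2, -26], [-2, 10, -12], [2, 4, -24]]. Its determinant is 2·(10·(-24) - (-12)·4) - 2·((-2)·(-24) - (-12)·2) + (-26)·((-2)·4 - 10·2) = 2·(-192) - 2·72 + (-26)·(-28) = 200 ≠ 0.
So rank(C) ≥ 3; since C has 3 rows, rank(C) = 3.
rank(C) = 3 = n, so the pair (A, B) is completely controllable.

3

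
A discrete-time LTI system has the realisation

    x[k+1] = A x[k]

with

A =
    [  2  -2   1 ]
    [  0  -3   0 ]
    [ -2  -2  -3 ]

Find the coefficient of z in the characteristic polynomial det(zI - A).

-1

Expand det(zI - A) for the 3×3 matrix.
p(z) = z^3 + 4z^2 - z - 12.
(Check: constant term = det(-A) = (-1)^3 det A = -12; coefficient of z^2 = -tr A = 4.)
The coefficient of z is -1.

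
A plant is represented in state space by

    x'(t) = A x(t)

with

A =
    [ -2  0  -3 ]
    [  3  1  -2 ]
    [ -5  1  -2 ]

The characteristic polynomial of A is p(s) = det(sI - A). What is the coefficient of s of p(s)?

Expand det(sI - A) for the 3×3 matrix.
p(s) = s^3 + 3s^2 - 13s + 24.
(Check: constant term = det(-A) = (-1)^3 det A = 24; coefficient of s^2 = -tr A = 3.)
The coefficient of s is -13.

-13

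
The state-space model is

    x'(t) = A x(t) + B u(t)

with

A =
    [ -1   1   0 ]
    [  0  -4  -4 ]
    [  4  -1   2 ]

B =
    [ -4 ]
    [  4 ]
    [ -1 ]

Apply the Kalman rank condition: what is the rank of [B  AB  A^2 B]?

AB = [[8], [-12], [-22]]
A^2B = [[-20], [136], [0]]
Controllability matrix C = [B  AB  A^2B] = [[-4, 8, -20], [4, -12, 136], [-1, -22, 0]]
det(C) = (-4)·((-12)·0 - 136·(-22)) - 8·(4·0 - 136·(-1)) + (-20)·(4·(-22) - (-12)·(-1)) = (-4)·2992 - 8·136 + (-20)·(-100) = -11056 ≠ 0, so rank(C) = 3.
rank(C) = 3 = n, so the pair (A, B) is completely controllable.

3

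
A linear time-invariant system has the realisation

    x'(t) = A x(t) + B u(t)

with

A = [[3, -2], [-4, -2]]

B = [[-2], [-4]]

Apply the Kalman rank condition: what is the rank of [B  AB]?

AB = [[2], [16]]
Controllability matrix C = [B  AB] = [[-2, 2], [-4, 16]]
det(C) = (-2)·16 - 2·(-4) = -32 - (-8) = -24 ≠ 0, so rank(C) = 2.
rank(C) = 2 = n, so the pair (A, B) is completely controllable.

2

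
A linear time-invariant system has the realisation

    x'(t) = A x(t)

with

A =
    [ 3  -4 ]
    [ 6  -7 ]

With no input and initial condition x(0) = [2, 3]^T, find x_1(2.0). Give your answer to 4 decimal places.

det(sI - A) = s^2 - (tr A)s + det A, with tr A = 3 + (-7) = -4 and det A = 3·(-7) - (-4)·6 = -21 - (-24) = 3.
So p(s) = det(sI - A) = s^2 + 4s + 3.
Factor s^2 + 4s + 3: two numbers with sum -4 and product 3 are -1 and -3, so s^2 + 4s + 3 = (s + 1)(s + 3).
Hence p(s) = (s + 1) (s + 3), with roots -3, -1.
The eigenvalues -3, -1 are distinct and real, so A is diagonalisable and x(t) = e^{At} x(0) = V diag(e^{λ_i t}) V^{-1} x(0), where the columns of V are the eigenvectors.
λ = -3: A - (-3)I = [[6, -4], [6, -4]]. Row 1 gives 6·v1 + (-4)·v2 = 0, so take v_1 = [-2, -3]^T.
λ = -1: A - (-1)I = [[4, -4], [6, -6]]. Row 1 gives 4·v1 + (-4)·v2 = 0, so take v_2 = [1, 1]^T.
V = [v_1 v_2] = [[-2, 1], [-3, 1]] has det V = 1, so V^{-1} = adj(V)/det V = [[1, -1], [3, -2]].
Modal coordinates z(0) = V^{-1} x(0): 1·2 + (-1)·3 = -1; 3·2 + (-2)·3 = 0; so z(0) = [-1, 0]^T.
x_1(t) = Σ_i (v_i)_1 · z_i(0) · e^{λ_i t} (row 1 of V times the modal terms).
x_1(2.0) = (-2)·(-1)·e^{-3·2.0} + 1·0·e^{-1·2.0} = 2·0.002479 + 0·0.135335 = 0.0050.

0.0050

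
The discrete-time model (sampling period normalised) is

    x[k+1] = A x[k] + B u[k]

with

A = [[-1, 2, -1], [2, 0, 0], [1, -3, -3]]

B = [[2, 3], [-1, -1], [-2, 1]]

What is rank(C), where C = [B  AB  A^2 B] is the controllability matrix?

3

AB = [[-2, -6], [4, 6], [11, 3]]
A^2B = [[-1, 15], [-4, -12], [-47, -33]]
Controllability matrix C = [B  AB  A^2B] = [[2, 3, -2, -6, -1, 15], [-1, -1, 4, 6, -4, -12], [-2, 1, 11, 3, -47, -33]]
Take the 3×3 submatrix of C formed by columns 1, 2, 3: [[2, 3, -2], [-1, -1, 4], [-2, 1, 11]]. Its determinant is 2·((-1)·11 - 4·1) - 3·((-1)·11 - 4·(-2)) + (-2)·((-1)·1 - (-1)·(-2)) = 2·(-15) - 3·(-3) + (-2)·(-3) = -15 ≠ 0.
So rank(C) ≥ 3; since C has 3 rows, rank(C) = 3.
rank(C) = 3 = n, so the pair (A, B) is completely controllable.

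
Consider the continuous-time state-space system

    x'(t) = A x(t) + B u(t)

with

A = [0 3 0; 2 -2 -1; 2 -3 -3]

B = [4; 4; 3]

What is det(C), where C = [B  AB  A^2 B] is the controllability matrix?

AB = [[12], [-3], [-13]]
A^2B = [[-9], [43], [72]]
Controllability matrix C = [B  AB  A^2B] = [[4, 12, -9], [4, -3, 43], [3, -13, 72]]
Expanding along the first row, det(C) = 4·((-3)·72 - 43·(-13)) - 12·(4·72 - 43·3) + (-9)·(4·(-13) - (-3)·3) = 4·343 - 12·159 + (-9)·(-43) = -149
Since det(C) ≠ 0, rank(C) = 3 and the system is completely controllable.

-149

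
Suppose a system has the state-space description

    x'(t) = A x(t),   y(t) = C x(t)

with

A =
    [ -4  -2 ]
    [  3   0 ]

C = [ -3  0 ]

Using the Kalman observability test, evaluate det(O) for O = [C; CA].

CA = [[12, 6]]
Observability matrix O = [C; CA] = [[-3, 0], [12, 6]]
det(O) = (-3)·6 - 0·12 = -18 - 0 = -18
Since det(O) ≠ 0, rank(O) = 2 and the system is completely observable.

-18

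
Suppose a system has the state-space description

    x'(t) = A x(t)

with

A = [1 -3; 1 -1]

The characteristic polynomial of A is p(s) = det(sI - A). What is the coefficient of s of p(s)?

0

For a 2×2 matrix, det(sI - A) = s^2 - (tr A)s + det A.
tr A = 0, det A = 2.
So p(s) = s^2 + 2.
The coefficient of s is 0.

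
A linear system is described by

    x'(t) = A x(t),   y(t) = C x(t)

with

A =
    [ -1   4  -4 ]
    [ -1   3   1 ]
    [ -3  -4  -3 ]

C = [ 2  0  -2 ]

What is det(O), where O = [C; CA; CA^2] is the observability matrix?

-544

CA = [[4, 16, -2]]
CA^2 = [[-14, 72, 6]]
Observability matrix O = [C; CA; CA^2] = [[2, 0, -2], [4, 16, -2], [-14, 72, 6]]
Expanding along the first row, det(O) = 2·(16·6 - (-2)·72) - 0·(4·6 - (-2)·(-14)) + (-2)·(4·72 - 16·(-14)) = 2·240 - 0·(-4) + (-2)·512 = -544
Since det(O) ≠ 0, rank(O) = 3 and the system is completely observable.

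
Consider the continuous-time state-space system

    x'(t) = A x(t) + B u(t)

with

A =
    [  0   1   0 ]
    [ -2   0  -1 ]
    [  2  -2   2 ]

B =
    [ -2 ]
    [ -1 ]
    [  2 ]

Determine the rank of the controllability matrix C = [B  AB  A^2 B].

AB = [[-1], [2], [2]]
A^2B = [[2], [0], [-2]]
Controllability matrix C = [B  AB  A^2B] = [[-2, -1, 2], [-1, 2, 0], [2, 2, -2]]
det(C) = (-2)·(2·(-2) - 0·2) - (-1)·((-1)·(-2) - 0·2) + 2·((-1)·2 - 2·2) = (-2)·(-4) - (-1)·2 + 2·(-6) = -2 ≠ 0, so rank(C) = 3.
rank(C) = 3 = n, so the pair (A, B) is completely controllable.

3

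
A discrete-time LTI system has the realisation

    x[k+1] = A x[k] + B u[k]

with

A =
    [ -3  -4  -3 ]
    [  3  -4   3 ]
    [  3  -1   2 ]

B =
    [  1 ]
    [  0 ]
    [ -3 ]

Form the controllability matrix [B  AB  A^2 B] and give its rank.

AB = [[6], [-6], [-3]]
A^2B = [[15], [33], [18]]
Controllability matrix C = [B  AB  A^2B] = [[1, 6, 15], [0, -6, 33], [-3, -3, 18]]
det(C) = 1·((-6)·18 - 33·(-3)) - 6·(0·18 - 33·(-3)) + 15·(0·(-3) - (-6)·(-3)) = 1·(-9) - 6·99 + 15·(-18) = -873 ≠ 0, so rank(C) = 3.
rank(C) = 3 = n, so the pair (A, B) is completely controllable.

3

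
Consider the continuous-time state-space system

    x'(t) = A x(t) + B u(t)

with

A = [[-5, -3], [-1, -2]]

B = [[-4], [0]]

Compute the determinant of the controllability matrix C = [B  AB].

AB = [[20], [4]]
Controllability matrix C = [B  AB] = [[-4, 20], [0, 4]]
det(C) = (-4)·4 - 20·0 = -16 - 0 = -16
Since det(C) ≠ 0, rank(C) = 2 and the system is completely controllable.

-16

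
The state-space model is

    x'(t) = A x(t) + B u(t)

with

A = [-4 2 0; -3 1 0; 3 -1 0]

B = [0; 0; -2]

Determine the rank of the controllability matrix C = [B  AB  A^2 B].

AB = [[0], [0], [0]]
A^2B = [[0], [0], [0]]
Controllability matrix C = [B  AB  A^2B] = [[0, 0, 0], [0, 0, 0], [-2, 0, 0]]
Every column of C is a scalar multiple of column 1 = [0, 0, -2] (multipliers 1, 0, 0), so the columns span a one-dimensional space.
C ≠ 0, hence rank(C) = 1.
rank(C) = 1 < n = 3, so the pair (A, B) is not completely controllable.

1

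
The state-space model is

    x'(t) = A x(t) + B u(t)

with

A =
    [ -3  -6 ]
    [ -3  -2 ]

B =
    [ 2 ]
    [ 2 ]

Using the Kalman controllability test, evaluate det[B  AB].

AB = [[-18], [-10]]
Controllability matrix C = [B  AB] = [[2, -18], [2, -10]]
det(C) = 2·(-10) - (-18)·2 = -20 - (-36) = 16
Since det(C) ≠ 0, rank(C) = 2 and the system is completely controllable.

16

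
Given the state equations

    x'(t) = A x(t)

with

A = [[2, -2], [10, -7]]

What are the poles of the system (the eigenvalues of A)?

det(sI - A) = s^2 - (tr A)s + det A, with tr A = 2 + (-7) = -5 and det A = 2·(-7) - (-2)·10 = -14 - (-20) = 6.
So p(s) = det(sI - A) = s^2 + 5s + 6.
Factor s^2 + 5s + 6: two numbers with sum -5 and product 6 are -2 and -3, so s^2 + 5s + 6 = (s + 2)(s + 3).
Hence p(s) = (s + 2) (s + 3), with roots -3, -2.
All eigenvalues have negative real part, so the system is asymptotically stable.

-3, -2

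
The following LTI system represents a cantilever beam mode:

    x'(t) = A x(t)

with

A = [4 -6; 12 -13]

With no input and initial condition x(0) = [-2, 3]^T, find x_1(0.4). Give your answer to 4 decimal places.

det(sI - A) = s^2 - (tr A)s + det A, with tr A = 4 + (-13) = -9 and det A = 4·(-13) - (-6)·12 = -52 - (-72) = 20.
So p(s) = det(sI - A) = s^2 + 9s + 20.
Factor s^2 + 9s + 20: two numbers with sum -9 and product 20 are -4 and -5, so s^2 + 9s + 20 = (s + 4)(s + 5).
Hence p(s) = (s + 4) (s + 5), with roots -5, -4.
The eigenvalues -5, -4 are distinct and real, so A is diagonalisable and x(t) = e^{At} x(0) = V diag(e^{λ_i t}) V^{-1} x(0), where the columns of V are the eigenvectors.
λ = -5: A - (-5)I = [[9, -6], [12, -8]]. Row 1 gives 9·v1 + (-6)·v2 = 0, so take v_1 = [2, 3]^T.
λ = -4: A - (-4)I = [[8, -6], [12, -9]]. Row 1 gives 8·v1 + (-6)·v2 = 0, so take v_2 = [-3, -4]^T.
V = [v_1 v_2] = [[2, -3], [3, -4]] has det V = 1, so V^{-1} = adj(V)/det V = [[-4, 3], [-3, 2]].
Modal coordinates z(0) = V^{-1} x(0): (-4)·(-2) + 3·3 = 17; (-3)·(-2) + 2·3 = 12; so z(0) = [17, 12]^T.
x_1(t) = Σ_i (v_i)_1 · z_i(0) · e^{λ_i t} (row 1 of V times the modal terms).
x_1(0.4) = 2·17·e^{-5·0.4} + (-3)·12·e^{-4·0.4} = 34·0.135335 + (-36)·0.201897 = -2.6669.

-2.6669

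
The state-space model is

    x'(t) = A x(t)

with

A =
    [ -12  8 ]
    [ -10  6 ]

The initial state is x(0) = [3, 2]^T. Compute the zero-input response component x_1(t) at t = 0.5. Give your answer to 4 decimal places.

-0.5242

det(sI - A) = s^2 - (tr A)s + det A, with tr A = (-12) + 6 = -6 and det A = (-12)·6 - 8·(-10) = -72 - (-80) = 8.
So p(s) = det(sI - A) = s^2 + 6s + 8.
Factor s^2 + 6s + 8: two numbers with sum -6 and product 8 are -2 and -4, so s^2 + 6s + 8 = (s + 2)(s + 4).
Hence p(s) = (s + 2) (s + 4), with roots -4, -2.
The eigenvalues -4, -2 are distinct and real, so A is diagonalisable and x(t) = e^{At} x(0) = V diag(e^{λ_i t}) V^{-1} x(0), where the columns of V are the eigenvectors.
λ = -4: A - (-4)I = [[-8, 8], [-10, 10]]. Row 1 gives (-8)·v1 + 8·v2 = 0, so take v_1 = [1, 1]^T.
λ = -2: A - (-2)I = [[-10, 8], [-10, 8]]. Row 1 gives (-10)·v1 + 8·v2 = 0, so take v_2 = [-4, -5]^T.
V = [v_1 v_2] = [[1, -4], [1, -5]] has det V = -1, so V^{-1} = adj(V)/det V = [[5, -4], [1, -1]].
Modal coordinates z(0) = V^{-1} x(0): 5·3 + (-4)·2 = 7; 1·3 + (-1)·2 = 1; so z(0) = [7, 1]^T.
x_1(t) = Σ_i (v_i)_1 · z_i(0) · e^{λ_i t} (row 1 of V times the modal terms).
x_1(0.5) = 1·7·e^{-4·0.5} + (-4)·1·e^{-2·0.5} = 7·0.135335 + (-4)·0.367879 = -0.5242.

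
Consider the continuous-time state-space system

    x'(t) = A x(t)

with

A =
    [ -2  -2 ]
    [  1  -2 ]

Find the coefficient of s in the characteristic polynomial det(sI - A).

For a 2×2 matrix, det(sI - A) = s^2 - (tr A)s + det A.
tr A = -4, det A = 6.
So p(s) = s^2 + 4s + 6.
The coefficient of s is 4.

4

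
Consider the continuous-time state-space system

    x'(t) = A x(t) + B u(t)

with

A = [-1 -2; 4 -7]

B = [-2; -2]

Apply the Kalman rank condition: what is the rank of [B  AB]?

1

AB = [[6], [6]]
Controllability matrix C = [B  AB] = [[-2, 6], [-2, 6]]
Every column of C is a scalar multiple of column 1 = [-2, -2] (multipliers 1, -3), so the columns span a one-dimensional space.
C ≠ 0, hence rank(C) = 1.
rank(C) = 1 < n = 2, so the pair (A, B) is not completely controllable.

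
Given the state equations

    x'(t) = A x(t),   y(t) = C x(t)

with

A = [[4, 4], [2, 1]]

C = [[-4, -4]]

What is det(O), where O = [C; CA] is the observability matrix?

-16

CA = [[-24, -20]]
Observability matrix O = [C; CA] = [[-4, -4], [-24, -20]]
det(O) = (-4)·(-20) - (-4)·(-24) = 80 - 96 = -16
Since det(O) ≠ 0, rank(O) = 2 and the system is completely observable.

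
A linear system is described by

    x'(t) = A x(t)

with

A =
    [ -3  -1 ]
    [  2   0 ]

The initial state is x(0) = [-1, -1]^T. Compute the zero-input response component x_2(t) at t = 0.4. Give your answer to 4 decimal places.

det(sI - A) = s^2 - (tr A)s + det A, with tr A = (-3) + 0 = -3 and det A = (-3)·0 - (-1)·2 = 0 - (-2) = 2.
So p(s) = det(sI - A) = s^2 + 3s + 2.
Factor s^2 + 3s + 2: two numbers with sum -3 and product 2 are -1 and -2, so s^2 + 3s + 2 = (s + 1)(s + 2).
Hence p(s) = (s + 1) (s + 2), with roots -2, -1.
The eigenvalues -2, -1 are distinct and real, so A is diagonalisable and x(t) = e^{At} x(0) = V diag(e^{λ_i t}) V^{-1} x(0), where the columns of V are the eigenvectors.
λ = -2: A - (-2)I = [[-1, -1], [2, 2]]. Row 1 gives (-1)·v1 + (-1)·v2 = 0, so take v_1 = [1, -1]^T.
λ = -1: A - (-1)I = [[-2, -1], [2, 1]]. Row 1 gives (-2)·v1 + (-1)·v2 = 0, so take v_2 = [-1, 2]^T.
V = [v_1 v_2] = [[1, -1], [-1, 2]] has det V = 1, so V^{-1} = adj(V)/det V = [[2, 1], [1, 1]].
Modal coordinates z(0) = V^{-1} x(0): 2·(-1) + 1·(-1) = -3; 1·(-1) + 1·(-1) = -2; so z(0) = [-3, -2]^T.
x_2(t) = Σ_i (v_i)_2 · z_i(0) · e^{λ_i t} (row 2 of V times the modal terms).
x_2(0.4) = (-1)·(-3)·e^{-2·0.4} + 2·(-2)·e^{-1·0.4} = 3·0.449329 + (-4)·0.670320 = -1.3333.

-1.3333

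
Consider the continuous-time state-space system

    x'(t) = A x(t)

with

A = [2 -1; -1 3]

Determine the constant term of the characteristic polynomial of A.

5

For a 2×2 matrix, det(sI - A) = s^2 - (tr A)s + det A.
tr A = 5, det A = 5.
So p(s) = s^2 - 5s + 5.
The constant term is 5.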